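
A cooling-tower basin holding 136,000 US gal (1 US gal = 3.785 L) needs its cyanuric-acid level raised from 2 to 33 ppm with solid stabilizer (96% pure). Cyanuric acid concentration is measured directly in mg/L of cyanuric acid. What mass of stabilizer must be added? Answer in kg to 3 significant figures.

Volume: 136,000 US gal × 3.785 L/gal = 514,760 L.
CYA to add: (33 − 2) = 31 mg/L × 514,760 L = 15,960 g cyanuric acid.
At 96% purity: 15,960 / 0.96 = 16,620 g product.

16.6 kg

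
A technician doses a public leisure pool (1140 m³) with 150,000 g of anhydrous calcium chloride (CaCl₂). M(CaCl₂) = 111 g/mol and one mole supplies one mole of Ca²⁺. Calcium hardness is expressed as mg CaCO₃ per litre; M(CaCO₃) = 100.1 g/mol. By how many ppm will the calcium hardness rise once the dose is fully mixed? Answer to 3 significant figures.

Volume: 1140 m³ = 1,140,000 L.
Moles of Ca²⁺: 150,000 g ÷ 111 g/mol = 1351 mol.
As CaCO₃: 1351 mol × 100.1 g/mol = 135,300 g.
Rise: 135,300 g / 1,140,000 L × 1000 = 118.7 mg/L.

119 ppm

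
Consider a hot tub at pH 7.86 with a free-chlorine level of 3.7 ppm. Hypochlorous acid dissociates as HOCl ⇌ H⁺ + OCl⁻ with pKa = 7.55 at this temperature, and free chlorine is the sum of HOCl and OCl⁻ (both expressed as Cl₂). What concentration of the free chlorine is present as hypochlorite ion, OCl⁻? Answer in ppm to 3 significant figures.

2.48 ppm

[OCl⁻]/[HOCl] = 10^(pH − pKa) = 10^(7.86 − 7.55) = 10^0.31 = 2.042.
Fraction as HOCl = 1 / (1 + 2.042) = 0.3288.
OCl⁻ = (1 − 0.3288) × 3.7 ppm = 2.484 ppm.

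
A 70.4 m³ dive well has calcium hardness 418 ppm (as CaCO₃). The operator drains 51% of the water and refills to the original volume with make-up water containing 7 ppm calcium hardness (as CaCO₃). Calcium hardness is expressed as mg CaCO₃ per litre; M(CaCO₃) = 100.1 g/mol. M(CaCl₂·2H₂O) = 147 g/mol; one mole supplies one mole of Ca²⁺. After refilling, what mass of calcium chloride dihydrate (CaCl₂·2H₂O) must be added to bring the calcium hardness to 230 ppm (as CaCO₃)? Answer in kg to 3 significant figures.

2.23 kg

Volume: 70.4 m³ = 70,400 L.
After draining 51% and refilling: 418 × 0.49 + 7 × 0.51 = 208.39 ppm.
Deficit to target: 230 − 208.39 = 21.61 mg/L.
As CaCO₃: 21.61 mg/L × 70,400 L = 1521 g; ÷ 100.1 = 15.2 mol Ca²⁺.
Mass: 15.2 × 147 = 2234 g.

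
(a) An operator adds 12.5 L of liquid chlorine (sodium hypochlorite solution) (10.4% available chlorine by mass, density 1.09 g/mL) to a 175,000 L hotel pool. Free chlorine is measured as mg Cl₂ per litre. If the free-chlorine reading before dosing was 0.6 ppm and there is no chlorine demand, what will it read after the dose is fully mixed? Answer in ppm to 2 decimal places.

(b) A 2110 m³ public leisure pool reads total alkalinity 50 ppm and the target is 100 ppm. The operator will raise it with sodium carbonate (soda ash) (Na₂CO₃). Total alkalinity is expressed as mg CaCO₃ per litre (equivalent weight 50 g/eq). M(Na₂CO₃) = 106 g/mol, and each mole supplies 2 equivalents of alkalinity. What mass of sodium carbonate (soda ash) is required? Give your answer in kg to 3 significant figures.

(a) Mass of solution: 12.5 L × 1000 mL/L × 1.09 g/mL = 13,630 g.
(a) Available chlorine delivered: 13,630 g × 0.104 = 1417 g as Cl₂.
(a) Concentration rise: 1417 g / 175,000 L = 8.097 mg/L = 8.10 ppm.
(a) Final FC: 0.6 + 8.10 = 8.70 ppm.

(b) Volume: 2110 m³ = 2,110,000 L.
(b) Alkalinity to add: (100 − 50) = 50 mg/L as CaCO₃ × 2,110,000 L = 105,500 g as CaCO₃.
(b) Equivalents: 105,500 g ÷ 50 g/eq = 2110 eq.
(b) Each mole of Na₂CO₃ supplies 2 eq, so 2110 / 2 = 1055 mol.
(b) Mass: 1055 mol × 106 g/mol = 111,800 g.

(a) 8.70 ppm; (b) 112 kg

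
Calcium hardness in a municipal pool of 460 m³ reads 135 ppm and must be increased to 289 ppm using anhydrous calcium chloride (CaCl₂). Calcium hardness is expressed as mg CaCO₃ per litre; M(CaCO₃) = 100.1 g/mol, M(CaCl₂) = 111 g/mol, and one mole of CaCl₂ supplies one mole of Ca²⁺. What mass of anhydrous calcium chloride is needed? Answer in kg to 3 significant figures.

Volume: 460 m³ = 460,000 L.
Hardness to add: (289 − 135) = 154 mg/L as CaCO₃ × 460,000 L = 70,840 g as CaCO₃.
Moles of Ca²⁺ (1 mol Ca²⁺ ≡ 1 mol CaCO₃): 70,840 / 100.1 g/mol = 707.7 mol.
Mass of CaCl₂: 707.7 × 111 = 78,550 g.

78.6 kg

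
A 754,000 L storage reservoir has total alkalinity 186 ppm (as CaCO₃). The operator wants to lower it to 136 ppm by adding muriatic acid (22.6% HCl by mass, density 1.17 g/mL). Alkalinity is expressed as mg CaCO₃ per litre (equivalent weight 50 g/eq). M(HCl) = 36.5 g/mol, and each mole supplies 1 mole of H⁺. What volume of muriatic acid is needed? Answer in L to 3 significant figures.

Alkalinity to neutralize: (186 − 136) = 50 mg/L as CaCO₃ × 754,000 L = 37,700 g as CaCO₃.
Equivalents of H⁺ required: 37,700 ÷ 50 g/eq = 754 eq = 754 mol HCl.
Mass of HCl: 754 × 36.5 = 27,520 g.
Mass of 22.6% solution: 27,520 / 0.226 = 121,800 g.
Volume: 121,800 g ÷ 1.17 g/mL = 104,100 mL.

104 L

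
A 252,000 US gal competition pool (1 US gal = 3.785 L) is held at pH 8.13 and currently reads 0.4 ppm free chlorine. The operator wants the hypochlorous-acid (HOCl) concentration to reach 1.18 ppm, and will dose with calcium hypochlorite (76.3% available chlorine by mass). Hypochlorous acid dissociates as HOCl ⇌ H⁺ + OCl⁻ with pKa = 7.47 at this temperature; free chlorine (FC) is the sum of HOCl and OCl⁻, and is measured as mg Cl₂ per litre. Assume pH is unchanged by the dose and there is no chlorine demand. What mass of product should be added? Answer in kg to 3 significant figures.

7.72 kg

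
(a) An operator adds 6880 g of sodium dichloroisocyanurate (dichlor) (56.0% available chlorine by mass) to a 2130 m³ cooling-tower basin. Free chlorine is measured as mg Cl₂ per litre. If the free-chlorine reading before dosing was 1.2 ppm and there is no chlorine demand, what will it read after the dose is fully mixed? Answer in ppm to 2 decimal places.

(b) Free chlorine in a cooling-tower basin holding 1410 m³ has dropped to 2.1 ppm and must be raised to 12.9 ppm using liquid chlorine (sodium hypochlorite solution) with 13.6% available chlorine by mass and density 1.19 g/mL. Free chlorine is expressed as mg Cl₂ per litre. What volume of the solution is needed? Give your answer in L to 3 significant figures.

(a) Volume: 2130 m³ = 2,130,000 L.
(a) Available chlorine delivered: 6880 g × 0.56 = 3853 g as Cl₂.
(a) Concentration rise: 3853 g / 2,130,000 L = 1.809 mg/L = 1.81 ppm.
(a) Final FC: 1.2 + 1.81 = 3.01 ppm.

(b) Volume: 1410 m³ = 1,410,000 L.
(b) Chlorine deficit: 12.9 − 2.1 = 10.8 ppm = 10.8 mg/L as Cl₂.
(b) Cl₂ equivalent needed: 10.8 mg/L × 1,410,000 L = 15,230,000 mg = 15,230 g.
(b) Product at 13.6% available chlorine: 15,230 / 0.136 = 112,000 g.
(b) Volume at density 1.19 g/mL: 112,000 g ÷ 1.19 g/mL = 94,090 mL.

(a) 3.01 ppm; (b) 94.1 L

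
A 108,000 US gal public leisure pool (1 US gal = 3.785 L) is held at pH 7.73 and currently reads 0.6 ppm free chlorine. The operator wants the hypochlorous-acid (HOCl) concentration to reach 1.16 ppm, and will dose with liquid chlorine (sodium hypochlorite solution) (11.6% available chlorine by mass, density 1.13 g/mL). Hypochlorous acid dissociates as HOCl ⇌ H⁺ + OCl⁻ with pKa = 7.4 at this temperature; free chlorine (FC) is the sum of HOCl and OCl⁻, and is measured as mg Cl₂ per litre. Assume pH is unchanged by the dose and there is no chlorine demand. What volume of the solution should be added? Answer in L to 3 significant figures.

9.48 L

Volume: 108,000 US gal × 3.785 L/gal = 408,780 L.
[OCl⁻]/[HOCl] = 10^(pH − pKa) = 10^(7.73 − 7.4) = 2.138; fraction as HOCl = 1/(1 + 2.138) = 0.3187.
Free chlorine required for 1.16 ppm HOCl: 1.16 / 0.3187 = 3.64 ppm.
FC to add: 3.64 − 0.6 = 3.04 mg/L as Cl₂.
Cl₂ equivalent: 3.04 mg/L × 408,780 L = 1243 g.
Product at 11.6% available Cl: 1243 / 0.116 = 10,710 g.
Volume: 10,710 g ÷ 1.13 g/mL = 9481 mL.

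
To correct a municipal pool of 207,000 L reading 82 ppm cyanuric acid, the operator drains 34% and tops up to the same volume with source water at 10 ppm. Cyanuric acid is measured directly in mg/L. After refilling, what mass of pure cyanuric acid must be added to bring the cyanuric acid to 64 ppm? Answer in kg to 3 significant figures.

1.34 kg

After draining 34% and refilling: 82 × 0.66 + 10 × 0.34 = 57.52 ppm.
Deficit to target: 64 − 57.52 = 6.48 mg/L.
Mass: 6.48 mg/L × 207,000 L = 1341 g cyanuric acid.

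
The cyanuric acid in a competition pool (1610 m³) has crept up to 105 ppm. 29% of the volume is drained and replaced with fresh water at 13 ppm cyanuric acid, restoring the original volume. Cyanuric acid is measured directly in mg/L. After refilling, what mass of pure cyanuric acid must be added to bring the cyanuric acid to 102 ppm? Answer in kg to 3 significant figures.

38.1 kg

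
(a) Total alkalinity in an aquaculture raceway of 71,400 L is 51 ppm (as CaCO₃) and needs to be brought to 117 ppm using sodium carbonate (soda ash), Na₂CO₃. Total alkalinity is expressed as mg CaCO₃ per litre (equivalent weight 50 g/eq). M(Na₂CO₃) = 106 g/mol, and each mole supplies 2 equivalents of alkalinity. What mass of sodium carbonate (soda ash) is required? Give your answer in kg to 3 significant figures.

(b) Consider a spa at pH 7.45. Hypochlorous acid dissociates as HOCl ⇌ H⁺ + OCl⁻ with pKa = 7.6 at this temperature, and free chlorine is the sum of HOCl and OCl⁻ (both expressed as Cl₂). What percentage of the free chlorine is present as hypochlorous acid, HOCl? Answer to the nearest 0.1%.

(a) 5.00 kg; (b) 58.5%

(a) Alkalinity to add: (117 − 51) = 66 mg/L as CaCO₃ × 71,400 L = 4712 g as CaCO₃.
(a) Equivalents: 4712 g ÷ 50 g/eq = 94.25 eq.
(a) Each mole of Na₂CO₃ supplies 2 eq, so 94.25 / 2 = 47.12 mol.
(a) Mass: 47.12 mol × 106 g/mol = 4995 g.

(b) [OCl⁻]/[HOCl] = 10^(pH − pKa) = 10^(7.45 − 7.6) = 10^-0.15 = 0.7079.
(b) Fraction as HOCl = 1 / (1 + 0.7079) = 0.5855.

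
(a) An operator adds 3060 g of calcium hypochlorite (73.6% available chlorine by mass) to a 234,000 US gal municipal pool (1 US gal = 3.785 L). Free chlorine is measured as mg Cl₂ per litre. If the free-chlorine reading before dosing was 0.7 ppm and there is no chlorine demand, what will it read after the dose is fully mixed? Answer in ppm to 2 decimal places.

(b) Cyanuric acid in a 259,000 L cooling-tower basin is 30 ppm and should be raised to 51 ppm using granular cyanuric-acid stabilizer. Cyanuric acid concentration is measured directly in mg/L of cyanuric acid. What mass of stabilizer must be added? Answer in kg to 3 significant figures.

(a) 3.24 ppm; (b) 5.44 kg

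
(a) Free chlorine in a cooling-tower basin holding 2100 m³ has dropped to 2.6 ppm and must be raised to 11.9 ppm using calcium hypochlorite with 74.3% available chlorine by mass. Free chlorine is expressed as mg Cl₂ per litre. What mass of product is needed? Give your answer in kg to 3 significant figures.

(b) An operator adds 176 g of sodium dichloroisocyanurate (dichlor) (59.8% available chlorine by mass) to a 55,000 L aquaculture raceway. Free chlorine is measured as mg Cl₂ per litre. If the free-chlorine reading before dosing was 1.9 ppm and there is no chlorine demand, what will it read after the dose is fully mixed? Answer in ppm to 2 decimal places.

(a) 26.3 kg; (b) 3.81 ppm

(a) Volume: 2100 m³ = 2,100,000 L.
(a) Chlorine deficit: 11.9 − 2.6 = 9.3 ppm = 9.3 mg/L as Cl₂.
(a) Cl₂ equivalent needed: 9.3 mg/L × 2,100,000 L = 19,530,000 mg = 19,530 g.
(a) Product at 74.3% available chlorine: 19,530 / 0.743 = 26,290 g.

(b) Available chlorine delivered: 176 g × 0.598 = 105.2 g as Cl₂.
(b) Concentration rise: 105.2 g / 55,000 L = 1.914 mg/L = 1.91 ppm.
(b) Final FC: 1.9 + 1.91 = 3.81 ppm.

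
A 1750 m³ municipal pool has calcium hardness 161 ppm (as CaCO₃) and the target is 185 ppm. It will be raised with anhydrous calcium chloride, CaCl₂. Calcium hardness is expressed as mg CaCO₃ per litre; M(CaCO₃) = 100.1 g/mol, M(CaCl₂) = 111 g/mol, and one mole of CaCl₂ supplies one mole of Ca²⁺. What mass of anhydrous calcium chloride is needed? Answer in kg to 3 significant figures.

Volume: 1750 m³ = 1,750,000 L.
Hardness to add: (185 − 161) = 24 mg/L as CaCO₃ × 1,750,000 L = 42,000 g as CaCO₃.
Moles of Ca²⁺ (1 mol Ca²⁺ ≡ 1 mol CaCO₃): 42,000 / 100.1 g/mol = 419.6 mol.
Mass of CaCl₂: 419.6 × 111 = 46,570 g.

46.6 kg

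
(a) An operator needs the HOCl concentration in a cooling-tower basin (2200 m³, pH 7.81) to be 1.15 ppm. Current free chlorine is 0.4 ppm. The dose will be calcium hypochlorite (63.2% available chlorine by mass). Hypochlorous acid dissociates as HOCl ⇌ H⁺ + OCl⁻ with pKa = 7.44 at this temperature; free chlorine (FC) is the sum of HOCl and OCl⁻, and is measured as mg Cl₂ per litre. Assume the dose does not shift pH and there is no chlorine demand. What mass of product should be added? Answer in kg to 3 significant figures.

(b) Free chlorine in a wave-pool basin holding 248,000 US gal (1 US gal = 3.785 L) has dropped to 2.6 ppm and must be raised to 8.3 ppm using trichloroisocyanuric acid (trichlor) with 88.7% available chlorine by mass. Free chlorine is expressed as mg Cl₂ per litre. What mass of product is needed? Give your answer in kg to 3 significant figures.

(a) 12.0 kg; (b) 6.03 kg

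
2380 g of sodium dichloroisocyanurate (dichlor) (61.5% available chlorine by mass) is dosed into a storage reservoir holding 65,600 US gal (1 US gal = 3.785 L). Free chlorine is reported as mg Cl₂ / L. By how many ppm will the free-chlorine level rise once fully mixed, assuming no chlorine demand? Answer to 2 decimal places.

5.89 ppm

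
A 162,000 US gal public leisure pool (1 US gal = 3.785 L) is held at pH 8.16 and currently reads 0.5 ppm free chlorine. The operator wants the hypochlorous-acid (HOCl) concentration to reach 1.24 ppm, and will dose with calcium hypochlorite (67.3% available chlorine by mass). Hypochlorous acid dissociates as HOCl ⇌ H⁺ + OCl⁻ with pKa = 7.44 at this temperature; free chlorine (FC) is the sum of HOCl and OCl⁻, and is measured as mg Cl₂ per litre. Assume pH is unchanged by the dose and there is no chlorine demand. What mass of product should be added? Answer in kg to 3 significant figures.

6.60 kg

Volume: 162,000 US gal × 3.785 L/gal = 613,170 L.
[OCl⁻]/[HOCl] = 10^(pH − pKa) = 10^(8.16 − 7.44) = 5.248; fraction as HOCl = 1/(1 + 5.248) = 0.16.
Free chlorine required for 1.24 ppm HOCl: 1.24 / 0.16 = 7.748 ppm.
FC to add: 7.748 − 0.5 = 7.248 mg/L as Cl₂.
Cl₂ equivalent: 7.248 mg/L × 613,170 L = 4444 g.
Product at 67.3% available Cl: 4444 / 0.673 = 6603 g.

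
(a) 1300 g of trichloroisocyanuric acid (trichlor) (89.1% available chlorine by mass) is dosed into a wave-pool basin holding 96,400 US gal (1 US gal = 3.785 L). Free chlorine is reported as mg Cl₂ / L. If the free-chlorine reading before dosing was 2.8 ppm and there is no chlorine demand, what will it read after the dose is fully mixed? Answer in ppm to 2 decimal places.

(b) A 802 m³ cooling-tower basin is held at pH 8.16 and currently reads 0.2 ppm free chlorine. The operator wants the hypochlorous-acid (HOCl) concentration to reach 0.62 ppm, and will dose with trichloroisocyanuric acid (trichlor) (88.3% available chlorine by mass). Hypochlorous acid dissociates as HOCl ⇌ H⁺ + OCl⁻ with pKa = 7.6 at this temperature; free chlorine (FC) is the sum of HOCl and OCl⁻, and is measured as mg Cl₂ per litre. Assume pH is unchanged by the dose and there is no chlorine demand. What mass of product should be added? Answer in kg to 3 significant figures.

(a) Volume: 96,400 US gal × 3.785 L/gal = 364,874 L.
(a) Available chlorine delivered: 1300 g × 0.891 = 1158 g as Cl₂.
(a) Concentration rise: 1158 g / 364,874 L = 3.175 mg/L = 3.17 ppm.
(a) Final FC: 2.8 + 3.17 = 5.97 ppm.

(b) Volume: 802 m³ = 802,000 L.
(b) [OCl⁻]/[HOCl] = 10^(pH − pKa) = 10^(8.16 − 7.6) = 3.631; fraction as HOCl = 1/(1 + 3.631) = 0.2159.
(b) Free chlorine required for 0.62 ppm HOCl: 0.62 / 0.2159 = 2.871 ppm.
(b) FC to add: 2.871 − 0.2 = 2.671 mg/L as Cl₂.
(b) Cl₂ equivalent: 2.671 mg/L × 802,000 L = 2142 g.
(b) Product at 88.3% available Cl: 2142 / 0.883 = 2426 g.

(a) 5.97 ppm; (b) 2.43 kg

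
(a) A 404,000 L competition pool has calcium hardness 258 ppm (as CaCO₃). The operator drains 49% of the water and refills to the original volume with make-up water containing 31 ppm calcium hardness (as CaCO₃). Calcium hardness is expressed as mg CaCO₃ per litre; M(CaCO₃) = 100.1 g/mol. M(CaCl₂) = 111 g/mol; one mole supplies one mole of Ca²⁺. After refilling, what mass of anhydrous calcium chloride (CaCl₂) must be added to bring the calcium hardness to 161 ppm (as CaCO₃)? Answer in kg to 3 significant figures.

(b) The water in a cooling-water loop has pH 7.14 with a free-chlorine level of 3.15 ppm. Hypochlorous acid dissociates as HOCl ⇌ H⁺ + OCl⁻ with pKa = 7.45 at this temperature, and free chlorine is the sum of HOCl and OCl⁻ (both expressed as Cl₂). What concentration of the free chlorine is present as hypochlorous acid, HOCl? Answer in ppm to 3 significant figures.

(a) 6.37 kg; (b) 2.11 ppm

(a) After draining 49% and refilling: 258 × 0.51 + 31 × 0.49 = 146.77 ppm.
(a) Deficit to target: 161 − 146.77 = 14.23 mg/L.
(a) As CaCO₃: 14.23 mg/L × 404,000 L = 5749 g; ÷ 100.1 = 57.43 mol Ca²⁺.
(a) Mass: 57.43 × 111 = 6375 g.

(b) [OCl⁻]/[HOCl] = 10^(pH − pKa) = 10^(7.14 − 7.45) = 10^-0.31 = 0.4898.
(b) Fraction as HOCl = 1 / (1 + 0.4898) = 0.6712.
(b) HOCl = 0.6712 × 3.15 ppm = 2.114 ppm.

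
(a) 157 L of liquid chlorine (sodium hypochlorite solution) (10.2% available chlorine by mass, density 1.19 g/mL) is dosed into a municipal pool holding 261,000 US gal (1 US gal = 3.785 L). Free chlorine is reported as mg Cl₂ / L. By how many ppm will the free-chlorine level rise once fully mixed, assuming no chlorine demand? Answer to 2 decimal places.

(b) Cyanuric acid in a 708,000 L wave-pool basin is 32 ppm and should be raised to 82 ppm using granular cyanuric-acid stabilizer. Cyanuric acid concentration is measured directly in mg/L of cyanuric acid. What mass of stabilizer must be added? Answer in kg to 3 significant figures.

(a) 19.29 ppm; (b) 35.4 kg

(a) Volume: 261,000 US gal × 3.785 L/gal = 987,885 L.
(a) Mass of solution: 157 L × 1000 mL/L × 1.19 g/mL = 186,800 g.
(a) Available chlorine delivered: 186,800 g × 0.102 = 19,060 g as Cl₂.
(a) Concentration rise: 19,060 g / 987,885 L = 19.29 mg/L = 19.29 ppm.

(b) CYA to add: (82 − 32) = 50 mg/L × 708,000 L = 35,400 g cyanuric acid.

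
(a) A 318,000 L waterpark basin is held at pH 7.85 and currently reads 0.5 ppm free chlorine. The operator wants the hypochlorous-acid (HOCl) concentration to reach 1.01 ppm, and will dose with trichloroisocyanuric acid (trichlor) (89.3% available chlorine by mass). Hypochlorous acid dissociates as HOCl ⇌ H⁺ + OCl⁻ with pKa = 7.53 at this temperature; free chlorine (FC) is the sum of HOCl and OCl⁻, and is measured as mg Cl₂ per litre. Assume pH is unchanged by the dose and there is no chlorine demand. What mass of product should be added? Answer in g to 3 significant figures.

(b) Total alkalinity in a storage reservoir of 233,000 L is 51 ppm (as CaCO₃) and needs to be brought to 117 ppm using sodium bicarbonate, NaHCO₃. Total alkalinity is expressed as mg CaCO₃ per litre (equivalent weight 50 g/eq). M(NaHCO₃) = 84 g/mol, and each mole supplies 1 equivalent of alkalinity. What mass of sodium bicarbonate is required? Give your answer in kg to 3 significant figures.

(a) [OCl⁻]/[HOCl] = 10^(pH − pKa) = 10^(7.85 − 7.53) = 2.089; fraction as HOCl = 1/(1 + 2.089) = 0.3237.
(a) Free chlorine required for 1.01 ppm HOCl: 1.01 / 0.3237 = 3.12 ppm.
(a) FC to add: 3.12 − 0.5 = 2.62 mg/L as Cl₂.
(a) Cl₂ equivalent: 2.62 mg/L × 318,000 L = 833.2 g.
(a) Product at 89.3% available Cl: 833.2 / 0.893 = 933.1 g.

(b) Alkalinity to add: (117 − 51) = 66 mg/L as CaCO₃ × 233,000 L = 15,380 g as CaCO₃.
(b) Equivalents: 15,380 g ÷ 50 g/eq = 307.6 eq.
(b) NaHCO₃ supplies 1 eq per mole → 307.6 mol.
(b) Mass: 307.6 mol × 84 g/mol = 25,840 g.

(a) 933 g; (b) 25.8 kg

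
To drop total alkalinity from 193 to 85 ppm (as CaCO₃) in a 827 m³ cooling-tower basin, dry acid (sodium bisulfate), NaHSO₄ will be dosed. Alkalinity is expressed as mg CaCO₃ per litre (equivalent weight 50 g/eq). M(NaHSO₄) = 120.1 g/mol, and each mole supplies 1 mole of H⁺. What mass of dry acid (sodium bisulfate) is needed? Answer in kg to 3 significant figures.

215 kg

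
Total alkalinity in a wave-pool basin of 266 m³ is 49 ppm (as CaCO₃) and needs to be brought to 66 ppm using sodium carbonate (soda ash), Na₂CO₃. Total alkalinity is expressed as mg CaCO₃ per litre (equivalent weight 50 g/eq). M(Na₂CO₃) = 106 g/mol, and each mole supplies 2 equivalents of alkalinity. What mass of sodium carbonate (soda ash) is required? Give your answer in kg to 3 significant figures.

Volume: 266 m³ = 266,000 L.
Alkalinity to add: (66 − 49) = 17 mg/L as CaCO₃ × 266,000 L = 4522 g as CaCO₃.
Equivalents: 4522 g ÷ 50 g/eq = 90.44 eq.
Each mole of Na₂CO₃ supplies 2 eq, so 90.44 / 2 = 45.22 mol.
Mass: 45.22 mol × 106 g/mol = 4793 g.

4.79 kg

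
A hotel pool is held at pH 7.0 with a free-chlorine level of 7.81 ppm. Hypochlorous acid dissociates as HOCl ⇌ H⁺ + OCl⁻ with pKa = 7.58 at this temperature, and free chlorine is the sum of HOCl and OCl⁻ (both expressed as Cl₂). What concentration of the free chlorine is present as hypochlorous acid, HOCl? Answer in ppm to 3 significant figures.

6.18 ppm

[OCl⁻]/[HOCl] = 10^(pH − pKa) = 10^(7.0 − 7.58) = 10^-0.58 = 0.263.
Fraction as HOCl = 1 / (1 + 0.263) = 0.7917.
HOCl = 0.7917 × 7.81 ppm = 6.184 ppm.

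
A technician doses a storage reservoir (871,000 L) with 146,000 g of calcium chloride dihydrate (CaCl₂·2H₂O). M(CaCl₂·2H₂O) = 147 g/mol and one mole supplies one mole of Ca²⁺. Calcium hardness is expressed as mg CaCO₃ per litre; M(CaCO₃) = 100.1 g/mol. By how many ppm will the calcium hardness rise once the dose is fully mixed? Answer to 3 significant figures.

114 ppm

Moles of Ca²⁺: 146,000 g ÷ 147 g/mol = 993.2 mol.
As CaCO₃: 993.2 mol × 100.1 g/mol = 99,420 g.
Rise: 99,420 g / 871,000 L × 1000 = 114.1 mg/L.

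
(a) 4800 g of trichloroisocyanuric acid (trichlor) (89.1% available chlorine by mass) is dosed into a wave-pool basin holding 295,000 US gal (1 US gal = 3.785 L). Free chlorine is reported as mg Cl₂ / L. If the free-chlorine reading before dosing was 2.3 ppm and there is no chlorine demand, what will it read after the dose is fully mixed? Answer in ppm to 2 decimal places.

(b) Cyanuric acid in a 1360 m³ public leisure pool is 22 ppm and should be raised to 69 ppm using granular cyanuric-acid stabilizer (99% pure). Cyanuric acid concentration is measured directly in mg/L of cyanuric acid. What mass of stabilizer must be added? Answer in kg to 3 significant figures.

(a) 6.13 ppm; (b) 64.6 kg

(a) Volume: 295,000 US gal × 3.785 L/gal = 1,116,575 L.
(a) Available chlorine delivered: 4800 g × 0.891 = 4277 g as Cl₂.
(a) Concentration rise: 4277 g / 1,116,575 L = 3.83 mg/L = 3.83 ppm.
(a) Final FC: 2.3 + 3.83 = 6.13 ppm.

(b) Volume: 1360 m³ = 1,360,000 L.
(b) CYA to add: (69 − 22) = 47 mg/L × 1,360,000 L = 63,920 g cyanuric acid.
(b) At 99% purity: 63,920 / 0.99 = 64,570 g product.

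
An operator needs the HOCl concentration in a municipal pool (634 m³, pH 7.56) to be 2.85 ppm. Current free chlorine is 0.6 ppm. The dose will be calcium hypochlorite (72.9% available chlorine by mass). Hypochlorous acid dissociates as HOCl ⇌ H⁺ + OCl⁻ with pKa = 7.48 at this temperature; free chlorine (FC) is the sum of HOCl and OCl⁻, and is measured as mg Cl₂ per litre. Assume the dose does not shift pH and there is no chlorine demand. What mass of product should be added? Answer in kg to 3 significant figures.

Volume: 634 m³ = 634,000 L.
[OCl⁻]/[HOCl] = 10^(pH − pKa) = 10^(7.56 − 7.48) = 1.202; fraction as HOCl = 1/(1 + 1.202) = 0.4541.
Free chlorine required for 2.85 ppm HOCl: 2.85 / 0.4541 = 6.276 ppm.
FC to add: 6.276 − 0.6 = 5.676 mg/L as Cl₂.
Cl₂ equivalent: 5.676 mg/L × 634,000 L = 3599 g.
Product at 72.9% available Cl: 3599 / 0.729 = 4937 g.

4.94 kg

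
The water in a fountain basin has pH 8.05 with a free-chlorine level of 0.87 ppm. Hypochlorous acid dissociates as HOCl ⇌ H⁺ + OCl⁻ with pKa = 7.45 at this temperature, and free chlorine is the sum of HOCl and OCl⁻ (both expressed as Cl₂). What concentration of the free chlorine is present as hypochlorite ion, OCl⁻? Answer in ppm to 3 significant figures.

[OCl⁻]/[HOCl] = 10^(pH − pKa) = 10^(8.05 − 7.45) = 10^0.60 = 3.981.
Fraction as HOCl = 1 / (1 + 3.981) = 0.2008.
OCl⁻ = (1 − 0.2008) × 0.87 ppm = 0.6953 ppm.

0.695 ppm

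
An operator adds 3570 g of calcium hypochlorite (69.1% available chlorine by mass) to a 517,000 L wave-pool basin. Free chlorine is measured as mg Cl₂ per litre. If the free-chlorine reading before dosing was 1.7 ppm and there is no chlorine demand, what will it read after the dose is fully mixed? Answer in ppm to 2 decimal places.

Available chlorine delivered: 3570 g × 0.691 = 2467 g as Cl₂.
Concentration rise: 2467 g / 517,000 L = 4.772 mg/L = 4.77 ppm.
Final FC: 1.7 + 4.77 = 6.47 ppm.

6.47 ppm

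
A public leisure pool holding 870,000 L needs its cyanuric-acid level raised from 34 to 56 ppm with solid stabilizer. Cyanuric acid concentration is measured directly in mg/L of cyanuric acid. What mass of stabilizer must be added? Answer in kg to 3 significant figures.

19.1 kg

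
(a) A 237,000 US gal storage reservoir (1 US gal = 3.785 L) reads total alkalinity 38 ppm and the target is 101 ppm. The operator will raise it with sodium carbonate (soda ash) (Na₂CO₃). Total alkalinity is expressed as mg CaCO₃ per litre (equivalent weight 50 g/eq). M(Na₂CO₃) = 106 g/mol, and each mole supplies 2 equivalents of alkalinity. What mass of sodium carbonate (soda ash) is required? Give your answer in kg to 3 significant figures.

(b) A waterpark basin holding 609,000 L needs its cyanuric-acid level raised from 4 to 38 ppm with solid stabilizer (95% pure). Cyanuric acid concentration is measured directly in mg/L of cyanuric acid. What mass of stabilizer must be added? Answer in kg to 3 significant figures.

(a) Volume: 237,000 US gal × 3.785 L/gal = 897,045 L.
(a) Alkalinity to add: (101 − 38) = 63 mg/L as CaCO₃ × 897,045 L = 56,510 g as CaCO₃.
(a) Equivalents: 56,510 g ÷ 50 g/eq = 1130 eq.
(a) Each mole of Na₂CO₃ supplies 2 eq, so 1130 / 2 = 565.1 mol.
(a) Mass: 565.1 mol × 106 g/mol = 59,900 g.

(b) CYA to add: (38 − 4) = 34 mg/L × 609,000 L = 20,710 g cyanuric acid.
(b) At 95% purity: 20,710 / 0.95 = 21,800 g product.

(a) 59.9 kg; (b) 21.8 kg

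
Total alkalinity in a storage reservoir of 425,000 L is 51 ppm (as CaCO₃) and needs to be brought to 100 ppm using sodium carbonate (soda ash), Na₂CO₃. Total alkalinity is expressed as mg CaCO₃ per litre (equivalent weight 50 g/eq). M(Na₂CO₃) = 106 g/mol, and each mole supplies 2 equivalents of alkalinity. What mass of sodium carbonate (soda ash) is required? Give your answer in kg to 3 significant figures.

22.1 kg

Alkalinity to add: (100 − 51) = 49 mg/L as CaCO₃ × 425,000 L = 20,820 g as CaCO₃.
Equivalents: 20,820 g ÷ 50 g/eq = 416.5 eq.
Each mole of Na₂CO₃ supplies 2 eq, so 416.5 / 2 = 208.2 mol.
Mass: 208.2 mol × 106 g/mol = 22,070 g.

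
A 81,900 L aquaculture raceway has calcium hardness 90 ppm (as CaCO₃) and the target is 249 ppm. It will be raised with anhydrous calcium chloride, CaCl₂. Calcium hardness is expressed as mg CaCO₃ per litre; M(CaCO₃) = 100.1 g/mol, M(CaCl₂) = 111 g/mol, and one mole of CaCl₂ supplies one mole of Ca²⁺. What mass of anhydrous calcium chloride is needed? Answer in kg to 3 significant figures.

Hardness to add: (249 − 90) = 159 mg/L as CaCO₃ × 81,900 L = 13,020 g as CaCO₃.
Moles of Ca²⁺ (1 mol Ca²⁺ ≡ 1 mol CaCO₃): 13,020 / 100.1 g/mol = 130.1 mol.
Mass of CaCl₂: 130.1 × 111 = 14,440 g.

14.4 kg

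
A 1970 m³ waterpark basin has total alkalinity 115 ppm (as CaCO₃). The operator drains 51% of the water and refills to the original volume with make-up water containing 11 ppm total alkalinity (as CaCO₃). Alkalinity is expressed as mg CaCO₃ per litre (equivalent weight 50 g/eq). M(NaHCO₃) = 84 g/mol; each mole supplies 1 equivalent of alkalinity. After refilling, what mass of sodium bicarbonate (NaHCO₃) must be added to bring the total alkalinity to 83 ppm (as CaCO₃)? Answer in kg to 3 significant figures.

69.6 kg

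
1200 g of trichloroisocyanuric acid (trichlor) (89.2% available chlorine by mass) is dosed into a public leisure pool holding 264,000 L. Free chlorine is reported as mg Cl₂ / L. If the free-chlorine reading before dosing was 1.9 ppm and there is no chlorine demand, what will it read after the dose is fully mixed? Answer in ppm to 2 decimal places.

5.95 ppm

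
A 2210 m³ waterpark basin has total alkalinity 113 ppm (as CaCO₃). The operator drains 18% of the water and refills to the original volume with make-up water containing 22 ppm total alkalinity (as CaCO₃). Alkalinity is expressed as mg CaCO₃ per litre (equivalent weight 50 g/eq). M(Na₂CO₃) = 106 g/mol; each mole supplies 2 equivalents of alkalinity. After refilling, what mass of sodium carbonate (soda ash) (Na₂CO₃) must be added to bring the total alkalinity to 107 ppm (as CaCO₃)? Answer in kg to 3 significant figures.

24.3 kg

Volume: 2210 m³ = 2,210,000 L.
After draining 18% and refilling: 113 × 0.82 + 22 × 0.18 = 96.62 ppm.
Deficit to target: 107 − 96.62 = 10.38 mg/L.
As CaCO₃: 10.38 mg/L × 2,210,000 L = 22,940 g; ÷ 50 g/eq ÷ 2 = 229.4 mol Na₂CO₃.
Mass: 229.4 × 106 = 24,320 g.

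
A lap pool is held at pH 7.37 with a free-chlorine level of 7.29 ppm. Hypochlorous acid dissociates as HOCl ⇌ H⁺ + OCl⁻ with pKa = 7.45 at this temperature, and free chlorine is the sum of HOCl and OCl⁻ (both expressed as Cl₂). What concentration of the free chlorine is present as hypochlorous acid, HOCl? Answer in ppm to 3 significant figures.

[OCl⁻]/[HOCl] = 10^(pH − pKa) = 10^(7.37 − 7.45) = 10^-0.08 = 0.8318.
Fraction as HOCl = 1 / (1 + 0.8318) = 0.5459.
HOCl = 0.5459 × 7.29 ppm = 3.98 ppm.

3.98 ppm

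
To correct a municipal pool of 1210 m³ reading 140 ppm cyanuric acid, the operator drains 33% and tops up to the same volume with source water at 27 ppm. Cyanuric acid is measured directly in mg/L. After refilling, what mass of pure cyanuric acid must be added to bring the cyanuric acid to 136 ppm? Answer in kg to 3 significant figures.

40.3 kg

Volume: 1210 m³ = 1,210,000 L.
After draining 33% and refilling: 140 × 0.67 + 27 × 0.33 = 102.71 ppm.
Deficit to target: 136 − 102.71 = 33.29 mg/L.
Mass: 33.29 mg/L × 1,210,000 L = 40,280 g cyanuric acid.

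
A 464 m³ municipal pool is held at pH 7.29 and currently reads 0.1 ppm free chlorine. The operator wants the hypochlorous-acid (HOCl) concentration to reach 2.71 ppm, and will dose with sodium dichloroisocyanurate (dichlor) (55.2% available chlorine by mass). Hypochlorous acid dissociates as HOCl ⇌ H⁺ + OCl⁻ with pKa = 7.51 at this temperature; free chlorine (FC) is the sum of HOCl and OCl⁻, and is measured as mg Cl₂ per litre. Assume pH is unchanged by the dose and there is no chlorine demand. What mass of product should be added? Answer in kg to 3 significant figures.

Volume: 464 m³ = 464,000 L.
[OCl⁻]/[HOCl] = 10^(pH − pKa) = 10^(7.29 − 7.51) = 0.6026; fraction as HOCl = 1/(1 + 0.6026) = 0.624.
Free chlorine required for 2.71 ppm HOCl: 2.71 / 0.624 = 4.343 ppm.
FC to add: 4.343 − 0.1 = 4.243 mg/L as Cl₂.
Cl₂ equivalent: 4.243 mg/L × 464,000 L = 1969 g.
Product at 55.2% available Cl: 1969 / 0.552 = 3567 g.

3.57 kg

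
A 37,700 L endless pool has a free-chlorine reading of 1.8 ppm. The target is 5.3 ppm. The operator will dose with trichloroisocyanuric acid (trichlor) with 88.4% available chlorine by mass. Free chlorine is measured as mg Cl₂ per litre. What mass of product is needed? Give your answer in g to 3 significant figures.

Chlorine deficit: 5.3 − 1.8 = 3.5 ppm = 3.5 mg/L as Cl₂.
Cl₂ equivalent needed: 3.5 mg/L × 37,700 L = 132,000 mg = 131.9 g.
Product at 88.4% available chlorine: 131.9 / 0.884 = 149.3 g.

149 g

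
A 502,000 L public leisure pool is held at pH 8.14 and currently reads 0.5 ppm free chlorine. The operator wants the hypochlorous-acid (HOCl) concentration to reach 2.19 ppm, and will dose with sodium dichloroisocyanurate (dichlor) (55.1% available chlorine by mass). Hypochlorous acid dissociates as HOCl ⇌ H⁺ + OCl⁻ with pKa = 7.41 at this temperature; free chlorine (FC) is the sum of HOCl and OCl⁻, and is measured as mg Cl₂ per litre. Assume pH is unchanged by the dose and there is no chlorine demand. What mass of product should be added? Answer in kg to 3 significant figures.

12.3 kg

[OCl⁻]/[HOCl] = 10^(pH − pKa) = 10^(8.14 − 7.41) = 5.37; fraction as HOCl = 1/(1 + 5.37) = 0.157.
Free chlorine required for 2.19 ppm HOCl: 2.19 / 0.157 = 13.95 ppm.
FC to add: 13.95 − 0.5 = 13.45 mg/L as Cl₂.
Cl₂ equivalent: 13.45 mg/L × 502,000 L = 6752 g.
Product at 55.1% available Cl: 6752 / 0.551 = 12,250 g.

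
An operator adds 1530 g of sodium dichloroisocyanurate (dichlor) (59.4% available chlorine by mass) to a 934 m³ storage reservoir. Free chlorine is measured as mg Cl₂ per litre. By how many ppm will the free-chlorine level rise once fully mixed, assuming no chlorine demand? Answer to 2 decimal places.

0.97 ppm

Volume: 934 m³ = 934,000 L.
Available chlorine delivered: 1530 g × 0.594 = 908.8 g as Cl₂.
Concentration rise: 908.8 g / 934,000 L = 0.973 mg/L = 0.97 ppm.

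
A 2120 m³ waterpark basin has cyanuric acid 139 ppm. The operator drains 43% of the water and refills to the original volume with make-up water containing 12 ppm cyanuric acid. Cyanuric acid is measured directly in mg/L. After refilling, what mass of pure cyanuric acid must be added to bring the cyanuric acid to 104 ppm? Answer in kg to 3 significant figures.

Volume: 2120 m³ = 2,120,000 L.
After draining 43% and refilling: 139 × 0.57 + 12 × 0.43 = 84.39 ppm.
Deficit to target: 104 − 84.39 = 19.61 mg/L.
Mass: 19.61 mg/L × 2,120,000 L = 41,570 g cyanuric acid.

41.6 kg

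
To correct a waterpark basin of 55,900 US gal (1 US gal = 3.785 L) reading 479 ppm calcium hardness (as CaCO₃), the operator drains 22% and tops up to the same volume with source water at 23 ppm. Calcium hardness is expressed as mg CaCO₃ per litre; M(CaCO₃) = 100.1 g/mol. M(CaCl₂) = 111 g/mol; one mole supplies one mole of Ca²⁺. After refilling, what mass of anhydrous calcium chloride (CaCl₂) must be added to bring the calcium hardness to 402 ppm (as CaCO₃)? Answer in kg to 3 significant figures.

Volume: 55,900 US gal × 3.785 L/gal = 211,582 L.
After draining 22% and refilling: 479 × 0.78 + 23 × 0.22 = 378.68 ppm.
Deficit to target: 402 − 378.68 = 23.32 mg/L.
As CaCO₃: 23.32 mg/L × 211,582 L = 4934 g; ÷ 100.1 = 49.29 mol Ca²⁺.
Mass: 49.29 × 111 = 5471 g.

5.47 kg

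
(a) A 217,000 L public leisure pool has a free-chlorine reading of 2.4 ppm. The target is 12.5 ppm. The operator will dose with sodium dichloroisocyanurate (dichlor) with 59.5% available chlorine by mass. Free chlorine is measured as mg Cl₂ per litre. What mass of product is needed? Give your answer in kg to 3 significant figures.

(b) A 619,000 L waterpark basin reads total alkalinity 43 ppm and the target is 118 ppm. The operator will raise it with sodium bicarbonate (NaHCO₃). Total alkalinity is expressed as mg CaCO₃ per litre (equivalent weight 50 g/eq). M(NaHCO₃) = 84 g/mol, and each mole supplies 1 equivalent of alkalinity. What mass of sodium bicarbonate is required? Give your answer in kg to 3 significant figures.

(a) 3.68 kg; (b) 78.0 kg

(a) Chlorine deficit: 12.5 − 2.4 = 10.1 ppm = 10.1 mg/L as Cl₂.
(a) Cl₂ equivalent needed: 10.1 mg/L × 217,000 L = 2,192,000 mg = 2192 g.
(a) Product at 59.5% available chlorine: 2192 / 0.595 = 3684 g.

(b) Alkalinity to add: (118 − 43) = 75 mg/L as CaCO₃ × 619,000 L = 46,420 g as CaCO₃.
(b) Equivalents: 46,420 g ÷ 50 g/eq = 928.5 eq.
(b) NaHCO₃ supplies 1 eq per mole → 928.5 mol.
(b) Mass: 928.5 mol × 84 g/mol = 77,990 g.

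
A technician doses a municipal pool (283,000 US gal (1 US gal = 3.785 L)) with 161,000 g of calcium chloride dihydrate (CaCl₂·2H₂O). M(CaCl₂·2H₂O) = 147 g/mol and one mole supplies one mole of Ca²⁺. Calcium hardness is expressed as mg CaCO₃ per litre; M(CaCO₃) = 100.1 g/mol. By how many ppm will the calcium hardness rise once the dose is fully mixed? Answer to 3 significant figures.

102 ppm

Volume: 283,000 US gal × 3.785 L/gal = 1,071,155 L.
Moles of Ca²⁺: 161,000 g ÷ 147 g/mol = 1095 mol.
As CaCO₃: 1095 mol × 100.1 g/mol = 109,600 g.
Rise: 109,600 g / 1,071,155 L × 1000 = 102.4 mg/L.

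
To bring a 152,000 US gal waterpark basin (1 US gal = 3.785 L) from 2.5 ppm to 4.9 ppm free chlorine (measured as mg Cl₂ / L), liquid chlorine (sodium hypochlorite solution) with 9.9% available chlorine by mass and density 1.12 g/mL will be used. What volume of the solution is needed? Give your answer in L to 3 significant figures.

Volume: 152,000 US gal × 3.785 L/gal = 575,320 L.
Chlorine deficit: 4.9 − 2.5 = 2.4 ppm = 2.4 mg/L as Cl₂.
Cl₂ equivalent needed: 2.4 mg/L × 575,320 L = 1,381,000 mg = 1381 g.
Product at 9.9% available chlorine: 1381 / 0.099 = 13,950 g.
Volume at density 1.12 g/mL: 13,950 g ÷ 1.12 g/mL = 12,450 mL.

12.5 L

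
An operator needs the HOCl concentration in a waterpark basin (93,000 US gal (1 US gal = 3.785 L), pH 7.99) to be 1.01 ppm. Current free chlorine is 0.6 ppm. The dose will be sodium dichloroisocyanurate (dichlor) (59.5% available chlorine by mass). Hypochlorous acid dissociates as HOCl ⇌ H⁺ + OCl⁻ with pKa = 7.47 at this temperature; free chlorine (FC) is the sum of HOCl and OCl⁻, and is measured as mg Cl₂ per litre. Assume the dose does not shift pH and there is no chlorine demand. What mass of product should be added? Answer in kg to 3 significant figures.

2.22 kg

Volume: 93,000 US gal × 3.785 L/gal = 352,005 L.
[OCl⁻]/[HOCl] = 10^(pH − pKa) = 10^(7.99 − 7.47) = 3.311; fraction as HOCl = 1/(1 + 3.311) = 0.2319.
Free chlorine required for 1.01 ppm HOCl: 1.01 / 0.2319 = 4.354 ppm.
FC to add: 4.354 − 0.6 = 3.754 mg/L as Cl₂.
Cl₂ equivalent: 3.754 mg/L × 352,005 L = 1322 g.
Product at 59.5% available Cl: 1322 / 0.595 = 2221 g.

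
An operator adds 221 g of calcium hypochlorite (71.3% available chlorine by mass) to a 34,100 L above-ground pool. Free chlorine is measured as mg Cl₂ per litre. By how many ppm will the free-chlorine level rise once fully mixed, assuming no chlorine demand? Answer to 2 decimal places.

4.62 ppm

Available chlorine delivered: 221 g × 0.713 = 157.6 g as Cl₂.
Concentration rise: 157.6 g / 34,100 L = 4.621 mg/L = 4.62 ppm.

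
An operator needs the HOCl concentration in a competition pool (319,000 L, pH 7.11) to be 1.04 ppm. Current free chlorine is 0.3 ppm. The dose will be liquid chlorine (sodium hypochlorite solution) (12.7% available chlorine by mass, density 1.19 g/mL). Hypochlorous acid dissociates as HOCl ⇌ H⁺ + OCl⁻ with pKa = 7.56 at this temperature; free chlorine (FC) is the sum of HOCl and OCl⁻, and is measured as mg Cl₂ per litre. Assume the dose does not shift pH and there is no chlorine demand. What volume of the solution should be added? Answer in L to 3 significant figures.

2.34 L

[OCl⁻]/[HOCl] = 10^(pH − pKa) = 10^(7.11 − 7.56) = 0.3548; fraction as HOCl = 1/(1 + 0.3548) = 0.7381.
Free chlorine required for 1.04 ppm HOCl: 1.04 / 0.7381 = 1.409 ppm.
FC to add: 1.409 − 0.3 = 1.109 mg/L as Cl₂.
Cl₂ equivalent: 1.109 mg/L × 319,000 L = 353.8 g.
Product at 12.7% available Cl: 353.8 / 0.127 = 2786 g.
Volume: 2786 g ÷ 1.19 g/mL = 2341 mL.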